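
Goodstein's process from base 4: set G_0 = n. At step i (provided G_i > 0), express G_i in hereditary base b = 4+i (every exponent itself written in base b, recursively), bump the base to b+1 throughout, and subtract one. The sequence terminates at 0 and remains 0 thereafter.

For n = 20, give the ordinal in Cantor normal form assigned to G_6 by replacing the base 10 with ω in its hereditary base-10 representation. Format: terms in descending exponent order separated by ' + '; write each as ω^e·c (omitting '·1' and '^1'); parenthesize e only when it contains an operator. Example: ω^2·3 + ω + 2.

ω·9 + 9

G_0 = 20. HB_4(20) = 4^2 + 4. Bump = 30. G_1 = 29.
G_1 = 29. HB_5(29) = 5^2 + 4. Bump = 40. G_2 = 39.
G_2 = 39. HB_6(39) = 6^2 + 3. Bump = 52. G_3 = 51.
G_3 = 51. HB_7(51) = 7^2 + 2. Bump = 66. G_4 = 65.
G_4 = 65. HB_8(65) = 8^2 + 1. Bump = 82. G_5 = 81.
G_5 = 81. HB_9(81) = 9^2. Bump = 100. G_6 = 99.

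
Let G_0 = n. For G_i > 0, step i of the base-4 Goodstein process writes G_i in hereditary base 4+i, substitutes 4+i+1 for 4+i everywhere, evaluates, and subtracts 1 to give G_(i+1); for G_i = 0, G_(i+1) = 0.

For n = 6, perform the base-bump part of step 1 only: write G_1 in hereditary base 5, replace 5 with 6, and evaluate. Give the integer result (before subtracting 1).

7

i=0: 6 = 4 + 2 (b=4); 4→5: 5 + 2 = 7; 7−1 = 6
i=1: 6 = 5 + 1 (b=5); 5→6: 6 + 1 = 7; 7−1 = 6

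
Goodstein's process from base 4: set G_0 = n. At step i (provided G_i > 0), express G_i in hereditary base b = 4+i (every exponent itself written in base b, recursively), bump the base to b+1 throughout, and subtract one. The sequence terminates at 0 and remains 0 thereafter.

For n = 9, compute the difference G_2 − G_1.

1

9 —HB4→ 2·4 + 1 —bump→ 2·5 + 1 = 11 —(−1)→ 10
10 —HB5→ 2·5 —bump→ 2·6 = 12 —(−1)→ 11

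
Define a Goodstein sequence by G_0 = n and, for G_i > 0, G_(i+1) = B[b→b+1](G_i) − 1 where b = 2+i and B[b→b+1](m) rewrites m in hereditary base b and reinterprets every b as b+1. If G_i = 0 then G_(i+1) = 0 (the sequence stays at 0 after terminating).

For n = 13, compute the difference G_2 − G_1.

1171

G_0 = 13. HB_2(13) = 2^(2 + 1) + 2^2 + 1. Bump = 109. G_1 = 108.
G_1 = 108. HB_3(108) = 3^(3 + 1) + 3^3. Bump = 1280. G_2 = 1279.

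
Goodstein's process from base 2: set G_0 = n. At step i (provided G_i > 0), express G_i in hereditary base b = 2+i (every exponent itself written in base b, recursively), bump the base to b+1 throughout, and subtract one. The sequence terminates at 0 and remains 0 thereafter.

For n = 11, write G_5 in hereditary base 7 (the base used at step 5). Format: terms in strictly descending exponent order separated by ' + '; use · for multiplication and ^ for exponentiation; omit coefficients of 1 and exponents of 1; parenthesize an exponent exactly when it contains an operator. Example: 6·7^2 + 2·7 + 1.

7^(7 + 1)

i=0: 11 = 2^(2 + 1) + 2 + 1 (b=2); 2→3: 3^(3 + 1) + 3 + 1 = 85; 85−1 = 84
i=1: 84 = 3^(3 + 1) + 3 (b=3); 3→4: 4^(4 + 1) + 4 = 1028; 1028−1 = 1027
i=2: 1027 = 4^(4 + 1) + 3 (b=4); 4→5: 5^(5 + 1) + 3 = 15628; 15628−1 = 15627
i=3: 15627 = 5^(5 + 1) + 2 (b=5); 5→6: 6^(6 + 1) + 2 = 279938; 279938−1 = 279937
i=4: 279937 = 6^(6 + 1) + 1 (b=6); 6→7: 7^(7 + 1) + 1 = 5764802; 5764802−1 = 5764801
i=5: 5764801 = 7^(7 + 1) (b=7); 7→8: 8^(8 + 1) = 134217728; 134217728−1 = 134217727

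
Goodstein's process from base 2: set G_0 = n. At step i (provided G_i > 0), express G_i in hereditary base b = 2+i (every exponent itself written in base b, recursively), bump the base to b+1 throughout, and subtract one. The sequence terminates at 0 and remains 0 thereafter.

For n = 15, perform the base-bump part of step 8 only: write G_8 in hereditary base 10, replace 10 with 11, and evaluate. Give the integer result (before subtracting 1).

G_0 = 15. HB_2(15) = 2^(2 + 1) + 2^2 + 2 + 1. Bump = 112. G_1 = 111.
G_1 = 111. HB_3(111) = 3^(3 + 1) + 3^3 + 3. Bump = 1284. G_2 = 1283.
G_2 = 1283. HB_4(1283) = 4^(4 + 1) + 4^4 + 3. Bump = 18753. G_3 = 18752.
G_3 = 18752. HB_5(18752) = 5^(5 + 1) + 5^5 + 2. Bump = 326594. G_4 = 326593.
G_4 = 326593. HB_6(326593) = 6^(6 + 1) + 6^6 + 1. Bump = 6588345. G_5 = 6588344.
G_5 = 6588344. HB_7(6588344) = 7^(7 + 1) + 7^7. Bump = 150994944. G_6 = 150994943.
G_6 = 150994943. HB_8(150994943) = 8^(8 + 1) + 7·8^7 + 7·8^6 + 7·8^5 + 7·8^4 + 7·8^3 + 7·8^2 + 7·8 + 7. Bump = 3524450281. G_7 = 3524450280.
G_7 = 3524450280. HB_9(3524450280) = 9^(9 + 1) + 7·9^7 + 7·9^6 + 7·9^5 + 7·9^4 + 7·9^3 + 7·9^2 + 7·9 + 6. Bump = 100077777776. G_8 = 100077777775.

3138578427935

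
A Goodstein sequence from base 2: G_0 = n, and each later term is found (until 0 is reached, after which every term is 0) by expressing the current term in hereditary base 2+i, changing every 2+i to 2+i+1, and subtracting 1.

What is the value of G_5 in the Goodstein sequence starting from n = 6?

i=0: 6 = 2^2 + 2 (b=2); 2→3: 3^3 + 3 = 30; 30−1 = 29
i=1: 29 = 3^3 + 2 (b=3); 3→4: 4^4 + 2 = 258; 258−1 = 257
i=2: 257 = 4^4 + 1 (b=4); 4→5: 5^5 + 1 = 3126; 3126−1 = 3125
i=3: 3125 = 5^5 (b=5); 5→6: 6^6 = 46656; 46656−1 = 46655
i=4: 46655 = 5·6^5 + 5·6^4 + 5·6^3 + 5·6^2 + 5·6 + 5 (b=6); 6→7: 5·7^5 + 5·7^4 + 5·7^3 + 5·7^2 + 5·7 + 5 = 98040; 98040−1 = 98039
i=5: 98039 = 5·7^5 + 5·7^4 + 5·7^3 + 5·7^2 + 5·7 + 4 (b=7); 7→8: 5·8^5 + 5·8^4 + 5·8^3 + 5·8^2 + 5·8 + 4 = 187244; 187244−1 = 187243

98039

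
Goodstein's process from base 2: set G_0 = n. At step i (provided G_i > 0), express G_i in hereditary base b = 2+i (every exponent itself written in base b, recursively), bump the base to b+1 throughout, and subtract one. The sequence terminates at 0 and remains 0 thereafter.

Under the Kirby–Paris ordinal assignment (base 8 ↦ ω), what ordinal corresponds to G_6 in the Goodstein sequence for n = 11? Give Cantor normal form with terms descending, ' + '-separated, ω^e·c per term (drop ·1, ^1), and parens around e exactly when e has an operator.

base 2: 11 = 2^(2 + 1) + 2 + 1; at 3: 3^(3 + 1) + 3 + 1 = 85; next = 84
base 3: 84 = 3^(3 + 1) + 3; at 4: 4^(4 + 1) + 4 = 1028; next = 1027
base 4: 1027 = 4^(4 + 1) + 3; at 5: 5^(5 + 1) + 3 = 15628; next = 15627
base 5: 15627 = 5^(5 + 1) + 2; at 6: 6^(6 + 1) + 2 = 279938; next = 279937
base 6: 279937 = 6^(6 + 1) + 1; at 7: 7^(7 + 1) + 1 = 5764802; next = 5764801
base 7: 5764801 = 7^(7 + 1); at 8: 8^(8 + 1) = 134217728; next = 134217727

ω^ω·7 + ω^7·7 + ω^6·7 + ω^5·7 + ω^4·7 + ω^3·7 + ω^2·7 + ω·7 + 7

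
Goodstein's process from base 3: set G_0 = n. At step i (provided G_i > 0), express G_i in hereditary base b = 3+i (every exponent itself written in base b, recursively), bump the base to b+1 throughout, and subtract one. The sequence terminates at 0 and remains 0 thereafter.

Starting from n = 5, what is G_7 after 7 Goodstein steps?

1

base 3: 5 = 3 + 2; at 4: 4 + 2 = 6; next = 5
base 4: 5 = 4 + 1; at 5: 5 + 1 = 6; next = 5
base 5: 5 = 5; at 6: 6 = 6; next = 5
base 6: 5 = 5; at 7: 5 = 5; next = 4
base 7: 4 = 4; at 8: 4 = 4; next = 3
base 8: 3 = 3; at 9: 3 = 3; next = 2
base 9: 2 = 2; at 10: 2 = 2; next = 1
base 10: 1 = 1; at 11: 1 = 1; next = 0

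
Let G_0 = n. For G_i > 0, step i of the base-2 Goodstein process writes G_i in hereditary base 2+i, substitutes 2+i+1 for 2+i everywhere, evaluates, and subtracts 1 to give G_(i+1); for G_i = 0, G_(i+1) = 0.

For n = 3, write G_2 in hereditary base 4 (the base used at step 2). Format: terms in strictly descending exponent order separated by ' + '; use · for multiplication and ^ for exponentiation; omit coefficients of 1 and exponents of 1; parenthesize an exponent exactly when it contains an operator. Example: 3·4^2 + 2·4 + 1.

[0] 3 ≡ 2 + 1 (base 2). Lift 3: 4. −1: 3.
[1] 3 ≡ 3 (base 3). Lift 4: 4. −1: 3.
[2] 3 ≡ 3 (base 4). Lift 5: 3. −1: 2.

3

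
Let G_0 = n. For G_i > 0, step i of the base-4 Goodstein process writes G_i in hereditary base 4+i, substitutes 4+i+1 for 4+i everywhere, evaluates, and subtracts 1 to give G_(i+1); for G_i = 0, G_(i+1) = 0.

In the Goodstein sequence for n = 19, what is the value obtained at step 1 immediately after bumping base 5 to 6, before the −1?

38

G_0 = 19. HB_4(19) = 4^2 + 3. Bump = 28. G_1 = 27.
G_1 = 27. HB_5(27) = 5^2 + 2. Bump = 38. G_2 = 37.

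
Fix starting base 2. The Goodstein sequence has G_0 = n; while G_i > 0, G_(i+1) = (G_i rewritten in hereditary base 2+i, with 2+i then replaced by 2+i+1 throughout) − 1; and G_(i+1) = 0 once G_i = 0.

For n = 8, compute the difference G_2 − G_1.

base 2: 8 = 2^(2 + 1); at 3: 3^(3 + 1) = 81; next = 80
base 3: 80 = 2·3^3 + 2·3^2 + 2·3 + 2; at 4: 2·4^4 + 2·4^2 + 2·4 + 2 = 554; next = 553

473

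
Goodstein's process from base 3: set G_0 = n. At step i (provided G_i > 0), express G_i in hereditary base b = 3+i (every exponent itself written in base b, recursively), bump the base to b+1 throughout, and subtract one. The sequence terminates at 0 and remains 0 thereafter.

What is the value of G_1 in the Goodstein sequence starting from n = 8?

9

base 3: 8 = 2·3 + 2; at 4: 2·4 + 2 = 10; next = 9
base 4: 9 = 2·4 + 1; at 5: 2·5 + 1 = 11; next = 10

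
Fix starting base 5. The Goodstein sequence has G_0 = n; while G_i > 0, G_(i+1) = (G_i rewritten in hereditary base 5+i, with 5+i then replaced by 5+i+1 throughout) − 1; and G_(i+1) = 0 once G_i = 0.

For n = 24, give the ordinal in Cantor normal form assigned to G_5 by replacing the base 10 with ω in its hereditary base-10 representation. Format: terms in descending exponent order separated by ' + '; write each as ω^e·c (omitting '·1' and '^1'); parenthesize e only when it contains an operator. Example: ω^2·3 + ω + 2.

ω·3 + 9

24 —HB5→ 4·5 + 4 —bump→ 4·6 + 4 = 28 —(−1)→ 27
27 —HB6→ 4·6 + 3 —bump→ 4·7 + 3 = 31 —(−1)→ 30
30 —HB7→ 4·7 + 2 —bump→ 4·8 + 2 = 34 —(−1)→ 33
33 —HB8→ 4·8 + 1 —bump→ 4·9 + 1 = 37 —(−1)→ 36
36 —HB9→ 4·9 —bump→ 4·10 = 40 —(−1)→ 39
39 —HB10→ 3·10 + 9 —bump→ 3·11 + 9 = 42 —(−1)→ 41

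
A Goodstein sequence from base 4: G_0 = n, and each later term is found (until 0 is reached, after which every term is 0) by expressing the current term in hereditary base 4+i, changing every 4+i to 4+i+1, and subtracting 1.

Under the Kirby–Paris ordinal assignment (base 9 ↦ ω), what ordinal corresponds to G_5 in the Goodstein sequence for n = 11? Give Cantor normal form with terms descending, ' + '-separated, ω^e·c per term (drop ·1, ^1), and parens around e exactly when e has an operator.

step 0: 11 = 2·4 + 3; sub 5 for 4: 2·5 + 3; = 13; G_1 = 13−1 = 12
step 1: 12 = 2·5 + 2; sub 6 for 5: 2·6 + 2; = 14; G_2 = 14−1 = 13
step 2: 13 = 2·6 + 1; sub 7 for 6: 2·7 + 1; = 15; G_3 = 15−1 = 14
step 3: 14 = 2·7; sub 8 for 7: 2·8; = 16; G_4 = 16−1 = 15
step 4: 15 = 8 + 7; sub 9 for 8: 9 + 7; = 16; G_5 = 16−1 = 15
step 5: 15 = 9 + 6; sub 10 for 9: 10 + 6; = 16; G_6 = 16−1 = 15

ω + 6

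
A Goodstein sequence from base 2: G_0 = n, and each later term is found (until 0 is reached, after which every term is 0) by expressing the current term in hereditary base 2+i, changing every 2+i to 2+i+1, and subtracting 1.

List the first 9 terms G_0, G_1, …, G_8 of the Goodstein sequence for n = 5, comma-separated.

5, 27, 255, 467, 775, 1197, 1751, 2454, 3325

[0] 5 ≡ 2^2 + 1 (base 2). Lift 3: 28. −1: 27.
[1] 27 ≡ 3^3 (base 3). Lift 4: 256. −1: 255.
[2] 255 ≡ 3·4^3 + 3·4^2 + 3·4 + 3 (base 4). Lift 5: 468. −1: 467.
[3] 467 ≡ 3·5^3 + 3·5^2 + 3·5 + 2 (base 5). Lift 6: 776. −1: 775.
[4] 775 ≡ 3·6^3 + 3·6^2 + 3·6 + 1 (base 6). Lift 7: 1198. −1: 1197.
[5] 1197 ≡ 3·7^3 + 3·7^2 + 3·7 (base 7). Lift 8: 1752. −1: 1751.
[6] 1751 ≡ 3·8^3 + 3·8^2 + 2·8 + 7 (base 8). Lift 9: 2455. −1: 2454.
[7] 2454 ≡ 3·9^3 + 3·9^2 + 2·9 + 6 (base 9). Lift 10: 3326. −1: 3325.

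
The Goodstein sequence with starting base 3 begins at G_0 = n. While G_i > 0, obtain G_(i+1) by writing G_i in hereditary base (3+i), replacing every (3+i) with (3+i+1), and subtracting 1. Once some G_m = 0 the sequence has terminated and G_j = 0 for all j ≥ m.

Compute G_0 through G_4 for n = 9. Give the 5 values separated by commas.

(0) 9|_3 = 3^2 ↦ 4^2|_4 = 16 ⇒ 15
(1) 15|_4 = 3·4 + 3 ↦ 3·5 + 3|_5 = 18 ⇒ 17
(2) 17|_5 = 3·5 + 2 ↦ 3·6 + 2|_6 = 20 ⇒ 19
(3) 19|_6 = 3·6 + 1 ↦ 3·7 + 1|_7 = 22 ⇒ 21

9, 15, 17, 19, 21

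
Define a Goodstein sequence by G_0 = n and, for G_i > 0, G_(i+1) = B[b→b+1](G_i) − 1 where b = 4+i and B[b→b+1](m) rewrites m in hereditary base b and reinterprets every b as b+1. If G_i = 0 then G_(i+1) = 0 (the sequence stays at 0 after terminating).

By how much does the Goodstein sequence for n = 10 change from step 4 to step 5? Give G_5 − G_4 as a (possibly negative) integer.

0

base 4: 10 = 2·4 + 2; at 5: 2·5 + 2 = 12; next = 11
base 5: 11 = 2·5 + 1; at 6: 2·6 + 1 = 13; next = 12
base 6: 12 = 2·6; at 7: 2·7 = 14; next = 13
base 7: 13 = 7 + 6; at 8: 8 + 6 = 14; next = 13
base 8: 13 = 8 + 5; at 9: 9 + 5 = 14; next = 13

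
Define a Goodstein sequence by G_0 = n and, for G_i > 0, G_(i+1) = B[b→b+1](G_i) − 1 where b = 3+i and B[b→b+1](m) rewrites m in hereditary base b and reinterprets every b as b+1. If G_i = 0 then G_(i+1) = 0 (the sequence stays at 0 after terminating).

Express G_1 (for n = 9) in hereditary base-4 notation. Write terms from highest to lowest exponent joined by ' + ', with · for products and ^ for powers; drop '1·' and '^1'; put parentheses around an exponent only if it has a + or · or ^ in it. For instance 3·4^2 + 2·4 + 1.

3·4 + 3

G_0=9  [base 3] 3^2  →[3↦4]→  4^2 = 16  −1 ⇒ G_1=15
G_1=15  [base 4] 3·4 + 3  →[4↦5]→  3·5 + 3 = 18  −1 ⇒ G_2=17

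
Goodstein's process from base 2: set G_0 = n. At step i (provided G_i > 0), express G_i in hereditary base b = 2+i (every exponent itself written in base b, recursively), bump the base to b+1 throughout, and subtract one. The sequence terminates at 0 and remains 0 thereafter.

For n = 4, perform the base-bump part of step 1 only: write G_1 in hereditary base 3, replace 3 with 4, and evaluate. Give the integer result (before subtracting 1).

42

step 0: 4 = 2^2; sub 3 for 2: 3^3; = 27; G_1 = 27−1 = 26
step 1: 26 = 2·3^2 + 2·3 + 2; sub 4 for 3: 2·4^2 + 2·4 + 2; = 42; G_2 = 42−1 = 41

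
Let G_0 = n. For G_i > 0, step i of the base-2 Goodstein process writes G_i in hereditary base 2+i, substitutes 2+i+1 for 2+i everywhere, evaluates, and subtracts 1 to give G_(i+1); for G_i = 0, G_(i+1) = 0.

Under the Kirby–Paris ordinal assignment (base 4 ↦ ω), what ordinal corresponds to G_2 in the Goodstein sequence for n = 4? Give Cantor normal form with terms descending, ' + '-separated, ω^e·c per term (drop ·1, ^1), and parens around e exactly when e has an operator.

ω^2·2 + ω·2 + 1

4 —HB2→ 2^2 —bump→ 3^3 = 27 —(−1)→ 26
26 —HB3→ 2·3^2 + 2·3 + 2 —bump→ 2·4^2 + 2·4 + 2 = 42 —(−1)→ 41
41 —HB4→ 2·4^2 + 2·4 + 1 —bump→ 2·5^2 + 2·5 + 1 = 61 —(−1)→ 60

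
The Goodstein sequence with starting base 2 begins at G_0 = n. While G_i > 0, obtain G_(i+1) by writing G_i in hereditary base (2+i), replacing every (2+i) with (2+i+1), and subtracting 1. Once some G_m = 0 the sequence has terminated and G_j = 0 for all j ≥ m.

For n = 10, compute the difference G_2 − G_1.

G_0=10  [base 2] 2^(2 + 1) + 2  →[2↦3]→  3^(3 + 1) + 3 = 84  −1 ⇒ G_1=83
G_1=83  [base 3] 3^(3 + 1) + 2  →[3↦4]→  4^(4 + 1) + 2 = 1026  −1 ⇒ G_2=1025

942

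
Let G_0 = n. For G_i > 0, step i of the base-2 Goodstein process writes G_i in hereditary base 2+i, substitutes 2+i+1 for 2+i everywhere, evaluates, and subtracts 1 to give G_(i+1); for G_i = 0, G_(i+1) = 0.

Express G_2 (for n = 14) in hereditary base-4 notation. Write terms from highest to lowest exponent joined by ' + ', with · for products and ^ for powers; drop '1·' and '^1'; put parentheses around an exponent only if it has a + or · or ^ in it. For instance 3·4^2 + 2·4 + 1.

4^(4 + 1) + 4^4 + 1

base 2: 14 = 2^(2 + 1) + 2^2 + 2; at 3: 3^(3 + 1) + 3^3 + 3 = 111; next = 110
base 3: 110 = 3^(3 + 1) + 3^3 + 2; at 4: 4^(4 + 1) + 4^4 + 2 = 1282; next = 1281
base 4: 1281 = 4^(4 + 1) + 4^4 + 1; at 5: 5^(5 + 1) + 5^5 + 1 = 18751; next = 18750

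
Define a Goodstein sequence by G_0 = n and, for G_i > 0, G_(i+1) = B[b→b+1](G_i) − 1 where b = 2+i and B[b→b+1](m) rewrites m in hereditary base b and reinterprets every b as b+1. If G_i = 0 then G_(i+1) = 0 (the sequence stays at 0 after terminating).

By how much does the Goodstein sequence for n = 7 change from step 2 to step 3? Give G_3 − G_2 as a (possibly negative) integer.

2868

i=0: 7 = 2^2 + 2 + 1 (b=2); 2→3: 3^3 + 3 + 1 = 31; 31−1 = 30
i=1: 30 = 3^3 + 3 (b=3); 3→4: 4^4 + 4 = 260; 260−1 = 259
i=2: 259 = 4^4 + 3 (b=4); 4→5: 5^5 + 3 = 3128; 3128−1 = 3127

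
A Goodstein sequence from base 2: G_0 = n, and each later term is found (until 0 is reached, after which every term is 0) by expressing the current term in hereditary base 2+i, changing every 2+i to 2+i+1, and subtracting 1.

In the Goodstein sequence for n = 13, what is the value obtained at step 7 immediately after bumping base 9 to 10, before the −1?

100000003326

i=0: 13 = 2^(2 + 1) + 2^2 + 1 (b=2); 2→3: 3^(3 + 1) + 3^3 + 1 = 109; 109−1 = 108
i=1: 108 = 3^(3 + 1) + 3^3 (b=3); 3→4: 4^(4 + 1) + 4^4 = 1280; 1280−1 = 1279
i=2: 1279 = 4^(4 + 1) + 3·4^3 + 3·4^2 + 3·4 + 3 (b=4); 4→5: 5^(5 + 1) + 3·5^3 + 3·5^2 + 3·5 + 3 = 16093; 16093−1 = 16092
i=3: 16092 = 5^(5 + 1) + 3·5^3 + 3·5^2 + 3·5 + 2 (b=5); 5→6: 6^(6 + 1) + 3·6^3 + 3·6^2 + 3·6 + 2 = 280712; 280712−1 = 280711
i=4: 280711 = 6^(6 + 1) + 3·6^3 + 3·6^2 + 3·6 + 1 (b=6); 6→7: 7^(7 + 1) + 3·7^3 + 3·7^2 + 3·7 + 1 = 5765999; 5765999−1 = 5765998
i=5: 5765998 = 7^(7 + 1) + 3·7^3 + 3·7^2 + 3·7 (b=7); 7→8: 8^(8 + 1) + 3·8^3 + 3·8^2 + 3·8 = 134219480; 134219480−1 = 134219479
i=6: 134219479 = 8^(8 + 1) + 3·8^3 + 3·8^2 + 2·8 + 7 (b=8); 8→9: 9^(9 + 1) + 3·9^3 + 3·9^2 + 2·9 + 7 = 3486786856; 3486786856−1 = 3486786855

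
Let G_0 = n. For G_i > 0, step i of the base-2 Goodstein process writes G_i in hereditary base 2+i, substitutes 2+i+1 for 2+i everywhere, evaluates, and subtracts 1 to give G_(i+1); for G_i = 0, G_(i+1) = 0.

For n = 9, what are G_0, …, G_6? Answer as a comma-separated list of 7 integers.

G_0=9  [base 2] 2^(2 + 1) + 1  →[2↦3]→  3^(3 + 1) + 1 = 82  −1 ⇒ G_1=81
G_1=81  [base 3] 3^(3 + 1)  →[3↦4]→  4^(4 + 1) = 1024  −1 ⇒ G_2=1023
G_2=1023  [base 4] 3·4^4 + 3·4^3 + 3·4^2 + 3·4 + 3  →[4↦5]→  3·5^5 + 3·5^3 + 3·5^2 + 3·5 + 3 = 9843  −1 ⇒ G_3=9842
G_3=9842  [base 5] 3·5^5 + 3·5^3 + 3·5^2 + 3·5 + 2  →[5↦6]→  3·6^6 + 3·6^3 + 3·6^2 + 3·6 + 2 = 140744  −1 ⇒ G_4=140743
G_4=140743  [base 6] 3·6^6 + 3·6^3 + 3·6^2 + 3·6 + 1  →[6↦7]→  3·7^7 + 3·7^3 + 3·7^2 + 3·7 + 1 = 2471827  −1 ⇒ G_5=2471826
G_5=2471826  [base 7] 3·7^7 + 3·7^3 + 3·7^2 + 3·7  →[7↦8]→  3·8^8 + 3·8^3 + 3·8^2 + 3·8 = 50333400  −1 ⇒ G_6=50333399

9, 81, 1023, 9842, 140743, 2471826, 50333399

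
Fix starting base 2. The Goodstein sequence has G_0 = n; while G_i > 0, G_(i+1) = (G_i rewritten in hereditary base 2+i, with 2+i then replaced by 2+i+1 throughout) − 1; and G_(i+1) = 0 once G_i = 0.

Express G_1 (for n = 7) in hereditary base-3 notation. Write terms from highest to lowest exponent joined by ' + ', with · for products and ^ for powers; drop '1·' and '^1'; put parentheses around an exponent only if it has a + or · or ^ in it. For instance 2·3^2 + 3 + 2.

3^3 + 3

(0) 7|_2 = 2^2 + 2 + 1 ↦ 3^3 + 3 + 1|_3 = 31 ⇒ 30
(1) 30|_3 = 3^3 + 3 ↦ 4^4 + 4|_4 = 260 ⇒ 259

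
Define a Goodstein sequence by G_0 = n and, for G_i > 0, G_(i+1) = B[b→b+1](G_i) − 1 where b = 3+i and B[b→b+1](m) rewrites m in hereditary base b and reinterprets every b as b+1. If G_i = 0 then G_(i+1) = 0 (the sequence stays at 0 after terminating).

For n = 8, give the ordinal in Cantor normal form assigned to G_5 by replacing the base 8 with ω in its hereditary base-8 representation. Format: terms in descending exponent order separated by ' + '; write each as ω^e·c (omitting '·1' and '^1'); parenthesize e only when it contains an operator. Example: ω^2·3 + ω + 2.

step 0: 8 = 2·3 + 2; sub 4 for 3: 2·4 + 2; = 10; G_1 = 10−1 = 9
step 1: 9 = 2·4 + 1; sub 5 for 4: 2·5 + 1; = 11; G_2 = 11−1 = 10
step 2: 10 = 2·5; sub 6 for 5: 2·6; = 12; G_3 = 12−1 = 11
step 3: 11 = 6 + 5; sub 7 for 6: 7 + 5; = 12; G_4 = 12−1 = 11
step 4: 11 = 7 + 4; sub 8 for 7: 8 + 4; = 12; G_5 = 12−1 = 11
step 5: 11 = 8 + 3; sub 9 for 8: 9 + 3; = 12; G_6 = 12−1 = 11

ω + 3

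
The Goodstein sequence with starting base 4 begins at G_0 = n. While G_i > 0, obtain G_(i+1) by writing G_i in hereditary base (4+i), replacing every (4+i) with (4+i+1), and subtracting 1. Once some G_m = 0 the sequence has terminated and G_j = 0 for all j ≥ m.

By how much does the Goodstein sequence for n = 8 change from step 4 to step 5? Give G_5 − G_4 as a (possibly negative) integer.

0

base 4: 8 = 2·4; at 5: 2·5 = 10; next = 9
base 5: 9 = 5 + 4; at 6: 6 + 4 = 10; next = 9
base 6: 9 = 6 + 3; at 7: 7 + 3 = 10; next = 9
base 7: 9 = 7 + 2; at 8: 8 + 2 = 10; next = 9
base 8: 9 = 8 + 1; at 9: 9 + 1 = 10; next = 9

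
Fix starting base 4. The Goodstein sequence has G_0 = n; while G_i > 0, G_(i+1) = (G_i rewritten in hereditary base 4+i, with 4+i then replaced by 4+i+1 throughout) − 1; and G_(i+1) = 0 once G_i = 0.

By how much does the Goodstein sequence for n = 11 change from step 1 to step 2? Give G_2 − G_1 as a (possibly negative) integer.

i=0: 11 = 2·4 + 3 (b=4); 4→5: 2·5 + 3 = 13; 13−1 = 12
i=1: 12 = 2·5 + 2 (b=5); 5→6: 2·6 + 2 = 14; 14−1 = 13

1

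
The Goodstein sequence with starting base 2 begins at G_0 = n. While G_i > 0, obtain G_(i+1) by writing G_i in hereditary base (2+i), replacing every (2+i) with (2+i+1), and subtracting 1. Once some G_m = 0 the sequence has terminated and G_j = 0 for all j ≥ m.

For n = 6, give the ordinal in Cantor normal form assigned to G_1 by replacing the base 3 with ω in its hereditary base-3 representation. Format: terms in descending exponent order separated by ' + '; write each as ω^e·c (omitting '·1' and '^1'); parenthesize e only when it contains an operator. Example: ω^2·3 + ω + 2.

ω^ω + 2

G_0 = 6. HB_2(6) = 2^2 + 2. Bump = 30. G_1 = 29.
G_1 = 29. HB_3(29) = 3^3 + 2. Bump = 258. G_2 = 257.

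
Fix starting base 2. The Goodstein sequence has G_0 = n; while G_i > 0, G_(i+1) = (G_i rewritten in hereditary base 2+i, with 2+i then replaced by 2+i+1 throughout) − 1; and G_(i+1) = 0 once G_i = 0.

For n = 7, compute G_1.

(0) 7|_2 = 2^2 + 2 + 1 ↦ 3^3 + 3 + 1|_3 = 31 ⇒ 30
(1) 30|_3 = 3^3 + 3 ↦ 4^4 + 4|_4 = 260 ⇒ 259

30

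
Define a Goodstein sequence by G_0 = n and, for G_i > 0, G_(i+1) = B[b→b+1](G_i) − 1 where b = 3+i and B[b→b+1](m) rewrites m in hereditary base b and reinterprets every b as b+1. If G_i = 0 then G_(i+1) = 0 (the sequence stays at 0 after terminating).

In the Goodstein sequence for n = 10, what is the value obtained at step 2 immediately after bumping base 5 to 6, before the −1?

28

G_0=10  [base 3] 3^2 + 1  →[3↦4]→  4^2 + 1 = 17  −1 ⇒ G_1=16
G_1=16  [base 4] 4^2  →[4↦5]→  5^2 = 25  −1 ⇒ G_2=24
G_2=24  [base 5] 4·5 + 4  →[5↦6]→  4·6 + 4 = 28  −1 ⇒ G_3=27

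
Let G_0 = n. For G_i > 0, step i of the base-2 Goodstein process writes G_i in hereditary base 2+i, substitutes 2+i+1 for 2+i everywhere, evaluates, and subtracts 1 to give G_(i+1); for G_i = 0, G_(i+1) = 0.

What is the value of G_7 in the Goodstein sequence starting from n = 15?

3524450280

i=0: 15 = 2^(2 + 1) + 2^2 + 2 + 1 (b=2); 2→3: 3^(3 + 1) + 3^3 + 3 + 1 = 112; 112−1 = 111
i=1: 111 = 3^(3 + 1) + 3^3 + 3 (b=3); 3→4: 4^(4 + 1) + 4^4 + 4 = 1284; 1284−1 = 1283
i=2: 1283 = 4^(4 + 1) + 4^4 + 3 (b=4); 4→5: 5^(5 + 1) + 5^5 + 3 = 18753; 18753−1 = 18752
i=3: 18752 = 5^(5 + 1) + 5^5 + 2 (b=5); 5→6: 6^(6 + 1) + 6^6 + 2 = 326594; 326594−1 = 326593
i=4: 326593 = 6^(6 + 1) + 6^6 + 1 (b=6); 6→7: 7^(7 + 1) + 7^7 + 1 = 6588345; 6588345−1 = 6588344
i=5: 6588344 = 7^(7 + 1) + 7^7 (b=7); 7→8: 8^(8 + 1) + 8^8 = 150994944; 150994944−1 = 150994943
i=6: 150994943 = 8^(8 + 1) + 7·8^7 + 7·8^6 + 7·8^5 + 7·8^4 + 7·8^3 + 7·8^2 + 7·8 + 7 (b=8); 8→9: 9^(9 + 1) + 7·9^7 + 7·9^6 + 7·9^5 + 7·9^4 + 7·9^3 + 7·9^2 + 7·9 + 7 = 3524450281; 3524450281−1 = 3524450280
i=7: 3524450280 = 9^(9 + 1) + 7·9^7 + 7·9^6 + 7·9^5 + 7·9^4 + 7·9^3 + 7·9^2 + 7·9 + 6 (b=9); 9→10: 10^(10 + 1) + 7·10^7 + 7·10^6 + 7·10^5 + 7·10^4 + 7·10^3 + 7·10^2 + 7·10 + 6 = 100077777776; 100077777776−1 = 100077777775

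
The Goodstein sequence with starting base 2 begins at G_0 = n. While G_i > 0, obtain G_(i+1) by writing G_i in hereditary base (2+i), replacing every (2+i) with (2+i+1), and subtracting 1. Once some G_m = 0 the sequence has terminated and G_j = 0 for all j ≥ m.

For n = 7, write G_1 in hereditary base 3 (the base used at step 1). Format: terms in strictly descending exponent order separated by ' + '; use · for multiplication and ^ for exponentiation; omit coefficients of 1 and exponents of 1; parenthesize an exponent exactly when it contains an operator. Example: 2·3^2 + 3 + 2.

3^3 + 3

G_0 = 7. HB_2(7) = 2^2 + 2 + 1. Bump = 31. G_1 = 30.
G_1 = 30. HB_3(30) = 3^3 + 3. Bump = 260. G_2 = 259.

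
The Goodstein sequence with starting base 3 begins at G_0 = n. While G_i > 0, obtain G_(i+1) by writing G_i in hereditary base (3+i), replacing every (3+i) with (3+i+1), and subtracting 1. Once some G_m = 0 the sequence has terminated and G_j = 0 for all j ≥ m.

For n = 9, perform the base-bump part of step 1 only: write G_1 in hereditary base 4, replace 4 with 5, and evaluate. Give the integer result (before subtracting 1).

18

[0] 9 ≡ 3^2 (base 3). Lift 4: 16. −1: 15.
[1] 15 ≡ 3·4 + 3 (base 4). Lift 5: 18. −1: 17.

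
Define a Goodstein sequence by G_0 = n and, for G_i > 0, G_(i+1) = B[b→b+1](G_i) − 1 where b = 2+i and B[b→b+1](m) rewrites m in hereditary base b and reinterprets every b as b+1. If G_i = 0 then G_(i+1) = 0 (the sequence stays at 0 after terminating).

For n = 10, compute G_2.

(0) 10|_2 = 2^(2 + 1) + 2 ↦ 3^(3 + 1) + 3|_3 = 84 ⇒ 83
(1) 83|_3 = 3^(3 + 1) + 2 ↦ 4^(4 + 1) + 2|_4 = 1026 ⇒ 1025

1025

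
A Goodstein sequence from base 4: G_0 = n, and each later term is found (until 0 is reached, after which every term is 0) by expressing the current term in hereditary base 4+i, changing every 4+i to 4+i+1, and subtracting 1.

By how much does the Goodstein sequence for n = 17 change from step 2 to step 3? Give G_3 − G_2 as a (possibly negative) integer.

17 —HB4→ 4^2 + 1 —bump→ 5^2 + 1 = 26 —(−1)→ 25
25 —HB5→ 5^2 —bump→ 6^2 = 36 —(−1)→ 35
35 —HB6→ 5·6 + 5 —bump→ 5·7 + 5 = 40 —(−1)→ 39

4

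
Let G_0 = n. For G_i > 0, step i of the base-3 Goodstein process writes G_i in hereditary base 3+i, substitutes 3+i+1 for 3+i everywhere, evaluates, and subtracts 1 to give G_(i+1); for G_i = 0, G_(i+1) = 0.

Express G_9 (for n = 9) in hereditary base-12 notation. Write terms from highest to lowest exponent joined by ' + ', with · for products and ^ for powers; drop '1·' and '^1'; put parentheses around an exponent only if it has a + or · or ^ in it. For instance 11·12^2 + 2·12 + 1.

2·12 + 3

(0) 9|_3 = 3^2 ↦ 4^2|_4 = 16 ⇒ 15
(1) 15|_4 = 3·4 + 3 ↦ 3·5 + 3|_5 = 18 ⇒ 17
(2) 17|_5 = 3·5 + 2 ↦ 3·6 + 2|_6 = 20 ⇒ 19
(3) 19|_6 = 3·6 + 1 ↦ 3·7 + 1|_7 = 22 ⇒ 21
(4) 21|_7 = 3·7 ↦ 3·8|_8 = 24 ⇒ 23
(5) 23|_8 = 2·8 + 7 ↦ 2·9 + 7|_9 = 25 ⇒ 24
(6) 24|_9 = 2·9 + 6 ↦ 2·10 + 6|_10 = 26 ⇒ 25
(7) 25|_10 = 2·10 + 5 ↦ 2·11 + 5|_11 = 27 ⇒ 26
(8) 26|_11 = 2·11 + 4 ↦ 2·12 + 4|_12 = 28 ⇒ 27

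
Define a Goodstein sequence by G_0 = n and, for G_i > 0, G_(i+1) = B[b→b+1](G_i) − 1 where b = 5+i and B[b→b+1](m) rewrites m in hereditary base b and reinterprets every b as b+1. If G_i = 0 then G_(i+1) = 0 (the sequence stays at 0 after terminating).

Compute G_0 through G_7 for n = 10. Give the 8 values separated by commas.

10, 11, 11, 11, 11, 11, 11, 11

base 5: 10 = 2·5; at 6: 2·6 = 12; next = 11
base 6: 11 = 6 + 5; at 7: 7 + 5 = 12; next = 11
base 7: 11 = 7 + 4; at 8: 8 + 4 = 12; next = 11
base 8: 11 = 8 + 3; at 9: 9 + 3 = 12; next = 11
base 9: 11 = 9 + 2; at 10: 10 + 2 = 12; next = 11
base 10: 11 = 10 + 1; at 11: 11 + 1 = 12; next = 11
base 11: 11 = 11; at 12: 12 = 12; next = 11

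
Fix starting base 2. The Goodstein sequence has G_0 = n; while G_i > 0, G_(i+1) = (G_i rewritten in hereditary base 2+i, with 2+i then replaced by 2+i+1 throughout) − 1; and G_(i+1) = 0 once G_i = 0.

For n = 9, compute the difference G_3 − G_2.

G_0=9  [base 2] 2^(2 + 1) + 1  →[2↦3]→  3^(3 + 1) + 1 = 82  −1 ⇒ G_1=81
G_1=81  [base 3] 3^(3 + 1)  →[3↦4]→  4^(4 + 1) = 1024  −1 ⇒ G_2=1023
G_2=1023  [base 4] 3·4^4 + 3·4^3 + 3·4^2 + 3·4 + 3  →[4↦5]→  3·5^5 + 3·5^3 + 3·5^2 + 3·5 + 3 = 9843  −1 ⇒ G_3=9842

8819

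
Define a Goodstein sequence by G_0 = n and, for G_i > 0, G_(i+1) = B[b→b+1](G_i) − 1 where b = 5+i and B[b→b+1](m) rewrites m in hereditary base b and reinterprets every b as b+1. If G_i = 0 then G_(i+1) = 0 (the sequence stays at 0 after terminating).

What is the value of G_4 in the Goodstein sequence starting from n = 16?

22

G_0 = 16. HB_5(16) = 3·5 + 1. Bump = 19. G_1 = 18.
G_1 = 18. HB_6(18) = 3·6. Bump = 21. G_2 = 20.
G_2 = 20. HB_7(20) = 2·7 + 6. Bump = 22. G_3 = 21.
G_3 = 21. HB_8(21) = 2·8 + 5. Bump = 23. G_4 = 22.
G_4 = 22. HB_9(22) = 2·9 + 4. Bump = 24. G_5 = 23.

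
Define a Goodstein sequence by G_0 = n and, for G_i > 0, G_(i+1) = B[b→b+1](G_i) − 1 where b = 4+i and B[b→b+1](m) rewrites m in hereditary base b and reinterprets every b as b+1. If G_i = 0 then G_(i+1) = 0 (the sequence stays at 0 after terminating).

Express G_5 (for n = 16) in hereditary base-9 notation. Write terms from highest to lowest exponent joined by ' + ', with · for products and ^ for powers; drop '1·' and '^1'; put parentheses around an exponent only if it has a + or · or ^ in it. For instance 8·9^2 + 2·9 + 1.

4·9

16 —HB4→ 4^2 —bump→ 5^2 = 25 —(−1)→ 24
24 —HB5→ 4·5 + 4 —bump→ 4·6 + 4 = 28 —(−1)→ 27
27 —HB6→ 4·6 + 3 —bump→ 4·7 + 3 = 31 —(−1)→ 30
30 —HB7→ 4·7 + 2 —bump→ 4·8 + 2 = 34 —(−1)→ 33
33 —HB8→ 4·8 + 1 —bump→ 4·9 + 1 = 37 —(−1)→ 36
36 —HB9→ 4·9 —bump→ 4·10 = 40 —(−1)→ 39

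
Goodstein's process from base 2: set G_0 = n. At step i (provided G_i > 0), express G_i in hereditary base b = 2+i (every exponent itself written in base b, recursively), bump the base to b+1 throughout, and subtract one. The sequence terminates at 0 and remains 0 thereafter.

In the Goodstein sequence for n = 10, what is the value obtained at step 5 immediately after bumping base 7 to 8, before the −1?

84073324

step 0: 10 = 2^(2 + 1) + 2; sub 3 for 2: 3^(3 + 1) + 3; = 84; G_1 = 84−1 = 83
step 1: 83 = 3^(3 + 1) + 2; sub 4 for 3: 4^(4 + 1) + 2; = 1026; G_2 = 1026−1 = 1025
step 2: 1025 = 4^(4 + 1) + 1; sub 5 for 4: 5^(5 + 1) + 1; = 15626; G_3 = 15626−1 = 15625
step 3: 15625 = 5^(5 + 1); sub 6 for 5: 6^(6 + 1); = 279936; G_4 = 279936−1 = 279935
step 4: 279935 = 5·6^6 + 5·6^5 + 5·6^4 + 5·6^3 + 5·6^2 + 5·6 + 5; sub 7 for 6: 5·7^7 + 5·7^5 + 5·7^4 + 5·7^3 + 5·7^2 + 5·7 + 5; = 4215755; G_5 = 4215755−1 = 4215754
step 5: 4215754 = 5·7^7 + 5·7^5 + 5·7^4 + 5·7^3 + 5·7^2 + 5·7 + 4; sub 8 for 7: 5·8^8 + 5·8^5 + 5·8^4 + 5·8^3 + 5·8^2 + 5·8 + 4; = 84073324; G_6 = 84073324−1 = 84073323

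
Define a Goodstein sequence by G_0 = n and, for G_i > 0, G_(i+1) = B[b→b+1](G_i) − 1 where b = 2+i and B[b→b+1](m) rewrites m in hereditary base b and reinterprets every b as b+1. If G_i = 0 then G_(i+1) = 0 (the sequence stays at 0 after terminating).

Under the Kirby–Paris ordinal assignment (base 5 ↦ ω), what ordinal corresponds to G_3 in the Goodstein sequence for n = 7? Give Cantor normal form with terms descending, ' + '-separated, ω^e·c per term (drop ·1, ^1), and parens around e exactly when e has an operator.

[0] 7 ≡ 2^2 + 2 + 1 (base 2). Lift 3: 31. −1: 30.
[1] 30 ≡ 3^3 + 3 (base 3). Lift 4: 260. −1: 259.
[2] 259 ≡ 4^4 + 3 (base 4). Lift 5: 3128. −1: 3127.
[3] 3127 ≡ 5^5 + 2 (base 5). Lift 6: 46658. −1: 46657.

ω^ω + 2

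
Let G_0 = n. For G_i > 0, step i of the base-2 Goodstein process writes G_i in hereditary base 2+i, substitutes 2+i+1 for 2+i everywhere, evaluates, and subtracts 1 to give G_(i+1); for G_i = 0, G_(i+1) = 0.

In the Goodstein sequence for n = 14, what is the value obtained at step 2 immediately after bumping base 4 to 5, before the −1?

18751

step 0: 14 = 2^(2 + 1) + 2^2 + 2; sub 3 for 2: 3^(3 + 1) + 3^3 + 3; = 111; G_1 = 111−1 = 110
step 1: 110 = 3^(3 + 1) + 3^3 + 2; sub 4 for 3: 4^(4 + 1) + 4^4 + 2; = 1282; G_2 = 1282−1 = 1281
step 2: 1281 = 4^(4 + 1) + 4^4 + 1; sub 5 for 4: 5^(5 + 1) + 5^5 + 1; = 18751; G_3 = 18751−1 = 18750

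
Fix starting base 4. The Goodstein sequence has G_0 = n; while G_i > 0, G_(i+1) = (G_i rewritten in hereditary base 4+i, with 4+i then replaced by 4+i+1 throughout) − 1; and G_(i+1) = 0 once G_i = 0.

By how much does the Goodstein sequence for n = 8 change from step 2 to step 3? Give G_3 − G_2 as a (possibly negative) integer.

0

step 0: 8 = 2·4; sub 5 for 4: 2·5; = 10; G_1 = 10−1 = 9
step 1: 9 = 5 + 4; sub 6 for 5: 6 + 4; = 10; G_2 = 10−1 = 9
step 2: 9 = 6 + 3; sub 7 for 6: 7 + 3; = 10; G_3 = 10−1 = 9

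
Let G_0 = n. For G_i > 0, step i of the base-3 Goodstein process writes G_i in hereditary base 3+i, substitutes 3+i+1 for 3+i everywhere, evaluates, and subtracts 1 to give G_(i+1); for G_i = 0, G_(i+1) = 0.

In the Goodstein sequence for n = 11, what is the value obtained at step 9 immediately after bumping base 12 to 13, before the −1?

[0] 11 ≡ 3^2 + 2 (base 3). Lift 4: 18. −1: 17.
[1] 17 ≡ 4^2 + 1 (base 4). Lift 5: 26. −1: 25.
[2] 25 ≡ 5^2 (base 5). Lift 6: 36. −1: 35.
[3] 35 ≡ 5·6 + 5 (base 6). Lift 7: 40. −1: 39.
[4] 39 ≡ 5·7 + 4 (base 7). Lift 8: 44. −1: 43.
[5] 43 ≡ 5·8 + 3 (base 8). Lift 9: 48. −1: 47.
[6] 47 ≡ 5·9 + 2 (base 9). Lift 10: 52. −1: 51.
[7] 51 ≡ 5·10 + 1 (base 10). Lift 11: 56. −1: 55.
[8] 55 ≡ 5·11 (base 11). Lift 12: 60. −1: 59.

63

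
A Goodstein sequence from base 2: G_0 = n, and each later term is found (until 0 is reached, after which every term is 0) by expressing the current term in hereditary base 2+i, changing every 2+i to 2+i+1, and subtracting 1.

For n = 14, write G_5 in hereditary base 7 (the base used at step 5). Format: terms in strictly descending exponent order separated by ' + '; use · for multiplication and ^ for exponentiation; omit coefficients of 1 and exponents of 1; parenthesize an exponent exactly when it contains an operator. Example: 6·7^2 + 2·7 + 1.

7^(7 + 1) + 5·7^5 + 5·7^4 + 5·7^3 + 5·7^2 + 5·7 + 4

[0] 14 ≡ 2^(2 + 1) + 2^2 + 2 (base 2). Lift 3: 111. −1: 110.
[1] 110 ≡ 3^(3 + 1) + 3^3 + 2 (base 3). Lift 4: 1282. −1: 1281.
[2] 1281 ≡ 4^(4 + 1) + 4^4 + 1 (base 4). Lift 5: 18751. −1: 18750.
[3] 18750 ≡ 5^(5 + 1) + 5^5 (base 5). Lift 6: 326592. −1: 326591.
[4] 326591 ≡ 6^(6 + 1) + 5·6^5 + 5·6^4 + 5·6^3 + 5·6^2 + 5·6 + 5 (base 6). Lift 7: 5862841. −1: 5862840.
[5] 5862840 ≡ 7^(7 + 1) + 5·7^5 + 5·7^4 + 5·7^3 + 5·7^2 + 5·7 + 4 (base 7). Lift 8: 134404972. −1: 134404971.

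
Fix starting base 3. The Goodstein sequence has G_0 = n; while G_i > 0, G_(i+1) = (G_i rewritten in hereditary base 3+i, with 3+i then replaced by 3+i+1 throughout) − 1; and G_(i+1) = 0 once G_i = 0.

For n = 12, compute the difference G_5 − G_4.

14

[0] 12 ≡ 3^2 + 3 (base 3). Lift 4: 20. −1: 19.
[1] 19 ≡ 4^2 + 3 (base 4). Lift 5: 28. −1: 27.
[2] 27 ≡ 5^2 + 2 (base 5). Lift 6: 38. −1: 37.
[3] 37 ≡ 6^2 + 1 (base 6). Lift 7: 50. −1: 49.
[4] 49 ≡ 7^2 (base 7). Lift 8: 64. −1: 63.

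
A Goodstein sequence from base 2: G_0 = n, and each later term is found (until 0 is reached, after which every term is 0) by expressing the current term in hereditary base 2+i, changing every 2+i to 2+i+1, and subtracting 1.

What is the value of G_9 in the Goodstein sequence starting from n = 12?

3138428376974

step 0: 12 = 2^(2 + 1) + 2^2; sub 3 for 2: 3^(3 + 1) + 3^3; = 108; G_1 = 108−1 = 107
step 1: 107 = 3^(3 + 1) + 2·3^2 + 2·3 + 2; sub 4 for 3: 4^(4 + 1) + 2·4^2 + 2·4 + 2; = 1066; G_2 = 1066−1 = 1065
step 2: 1065 = 4^(4 + 1) + 2·4^2 + 2·4 + 1; sub 5 for 4: 5^(5 + 1) + 2·5^2 + 2·5 + 1; = 15686; G_3 = 15686−1 = 15685
step 3: 15685 = 5^(5 + 1) + 2·5^2 + 2·5; sub 6 for 5: 6^(6 + 1) + 2·6^2 + 2·6; = 280020; G_4 = 280020−1 = 280019
step 4: 280019 = 6^(6 + 1) + 2·6^2 + 6 + 5; sub 7 for 6: 7^(7 + 1) + 2·7^2 + 7 + 5; = 5764911; G_5 = 5764911−1 = 5764910
step 5: 5764910 = 7^(7 + 1) + 2·7^2 + 7 + 4; sub 8 for 7: 8^(8 + 1) + 2·8^2 + 8 + 4; = 134217868; G_6 = 134217868−1 = 134217867
step 6: 134217867 = 8^(8 + 1) + 2·8^2 + 8 + 3; sub 9 for 8: 9^(9 + 1) + 2·9^2 + 9 + 3; = 3486784575; G_7 = 3486784575−1 = 3486784574
step 7: 3486784574 = 9^(9 + 1) + 2·9^2 + 9 + 2; sub 10 for 9: 10^(10 + 1) + 2·10^2 + 10 + 2; = 100000000212; G_8 = 100000000212−1 = 100000000211
step 8: 100000000211 = 10^(10 + 1) + 2·10^2 + 10 + 1; sub 11 for 10: 11^(11 + 1) + 2·11^2 + 11 + 1; = 3138428376975; G_9 = 3138428376975−1 = 3138428376974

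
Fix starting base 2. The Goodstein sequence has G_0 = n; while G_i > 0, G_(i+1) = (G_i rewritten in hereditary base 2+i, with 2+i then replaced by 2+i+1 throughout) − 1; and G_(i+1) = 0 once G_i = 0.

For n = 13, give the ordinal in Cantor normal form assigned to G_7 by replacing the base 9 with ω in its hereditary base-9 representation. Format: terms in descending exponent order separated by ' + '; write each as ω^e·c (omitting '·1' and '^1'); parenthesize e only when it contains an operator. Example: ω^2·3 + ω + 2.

[0] 13 ≡ 2^(2 + 1) + 2^2 + 1 (base 2). Lift 3: 109. −1: 108.
[1] 108 ≡ 3^(3 + 1) + 3^3 (base 3). Lift 4: 1280. −1: 1279.
[2] 1279 ≡ 4^(4 + 1) + 3·4^3 + 3·4^2 + 3·4 + 3 (base 4). Lift 5: 16093. −1: 16092.
[3] 16092 ≡ 5^(5 + 1) + 3·5^3 + 3·5^2 + 3·5 + 2 (base 5). Lift 6: 280712. −1: 280711.
[4] 280711 ≡ 6^(6 + 1) + 3·6^3 + 3·6^2 + 3·6 + 1 (base 6). Lift 7: 5765999. −1: 5765998.
[5] 5765998 ≡ 7^(7 + 1) + 3·7^3 + 3·7^2 + 3·7 (base 7). Lift 8: 134219480. −1: 134219479.
[6] 134219479 ≡ 8^(8 + 1) + 3·8^3 + 3·8^2 + 2·8 + 7 (base 8). Lift 9: 3486786856. −1: 3486786855.

ω^(ω + 1) + ω^3·3 + ω^2·3 + ω·2 + 6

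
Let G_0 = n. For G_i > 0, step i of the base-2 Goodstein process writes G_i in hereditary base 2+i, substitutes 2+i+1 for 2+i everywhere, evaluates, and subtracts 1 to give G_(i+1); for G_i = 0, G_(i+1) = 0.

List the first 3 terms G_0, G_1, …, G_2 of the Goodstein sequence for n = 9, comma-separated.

9, 81, 1023

[0] 9 ≡ 2^(2 + 1) + 1 (base 2). Lift 3: 82. −1: 81.
[1] 81 ≡ 3^(3 + 1) (base 3). Lift 4: 1024. −1: 1023.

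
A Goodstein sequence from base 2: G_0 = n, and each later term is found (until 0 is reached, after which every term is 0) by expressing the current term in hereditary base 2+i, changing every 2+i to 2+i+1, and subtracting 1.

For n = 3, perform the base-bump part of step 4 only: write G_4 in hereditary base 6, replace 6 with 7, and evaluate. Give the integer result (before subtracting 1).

1

[0] 3 ≡ 2 + 1 (base 2). Lift 3: 4. −1: 3.
[1] 3 ≡ 3 (base 3). Lift 4: 4. −1: 3.
[2] 3 ≡ 3 (base 4). Lift 5: 3. −1: 2.
[3] 2 ≡ 2 (base 5). Lift 6: 2. −1: 1.
[4] 1 ≡ 1 (base 6). Lift 7: 1. −1: 0.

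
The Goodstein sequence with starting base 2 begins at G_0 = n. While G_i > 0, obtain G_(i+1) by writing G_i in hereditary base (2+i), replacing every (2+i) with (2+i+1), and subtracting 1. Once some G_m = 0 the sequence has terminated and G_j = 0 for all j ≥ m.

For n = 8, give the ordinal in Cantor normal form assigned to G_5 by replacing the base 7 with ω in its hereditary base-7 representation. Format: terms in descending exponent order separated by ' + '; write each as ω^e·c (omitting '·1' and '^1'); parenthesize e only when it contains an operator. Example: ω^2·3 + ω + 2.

G_0=8  [base 2] 2^(2 + 1)  →[2↦3]→  3^(3 + 1) = 81  −1 ⇒ G_1=80
G_1=80  [base 3] 2·3^3 + 2·3^2 + 2·3 + 2  →[3↦4]→  2·4^4 + 2·4^2 + 2·4 + 2 = 554  −1 ⇒ G_2=553
G_2=553  [base 4] 2·4^4 + 2·4^2 + 2·4 + 1  →[4↦5]→  2·5^5 + 2·5^2 + 2·5 + 1 = 6311  −1 ⇒ G_3=6310
G_3=6310  [base 5] 2·5^5 + 2·5^2 + 2·5  →[5↦6]→  2·6^6 + 2·6^2 + 2·6 = 93396  −1 ⇒ G_4=93395
G_4=93395  [base 6] 2·6^6 + 2·6^2 + 6 + 5  →[6↦7]→  2·7^7 + 2·7^2 + 7 + 5 = 1647196  −1 ⇒ G_5=1647195
G_5=1647195  [base 7] 2·7^7 + 2·7^2 + 7 + 4  →[7↦8]→  2·8^8 + 2·8^2 + 8 + 4 = 33554572  −1 ⇒ G_6=33554571

ω^ω·2 + ω^2·2 + ω + 4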